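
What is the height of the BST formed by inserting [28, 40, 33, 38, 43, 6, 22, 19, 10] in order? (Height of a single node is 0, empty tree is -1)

Insertion order: [28, 40, 33, 38, 43, 6, 22, 19, 10]
Tree (level-order array): [28, 6, 40, None, 22, 33, 43, 19, None, None, 38, None, None, 10]
Compute height bottom-up (empty subtree = -1):
  height(10) = 1 + max(-1, -1) = 0
  height(19) = 1 + max(0, -1) = 1
  height(22) = 1 + max(1, -1) = 2
  height(6) = 1 + max(-1, 2) = 3
  height(38) = 1 + max(-1, -1) = 0
  height(33) = 1 + max(-1, 0) = 1
  height(43) = 1 + max(-1, -1) = 0
  height(40) = 1 + max(1, 0) = 2
  height(28) = 1 + max(3, 2) = 4
Height = 4


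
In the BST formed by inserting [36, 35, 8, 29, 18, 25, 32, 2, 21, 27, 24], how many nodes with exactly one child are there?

Tree built from: [36, 35, 8, 29, 18, 25, 32, 2, 21, 27, 24]
Tree (level-order array): [36, 35, None, 8, None, 2, 29, None, None, 18, 32, None, 25, None, None, 21, 27, None, 24]
Rule: These are nodes with exactly 1 non-null child.
Per-node child counts:
  node 36: 1 child(ren)
  node 35: 1 child(ren)
  node 8: 2 child(ren)
  node 2: 0 child(ren)
  node 29: 2 child(ren)
  node 18: 1 child(ren)
  node 25: 2 child(ren)
  node 21: 1 child(ren)
  node 24: 0 child(ren)
  node 27: 0 child(ren)
  node 32: 0 child(ren)
Matching nodes: [36, 35, 18, 21]
Count of nodes with exactly one child: 4


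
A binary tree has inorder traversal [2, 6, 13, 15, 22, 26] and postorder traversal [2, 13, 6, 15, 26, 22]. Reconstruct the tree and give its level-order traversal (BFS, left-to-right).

Inorder:   [2, 6, 13, 15, 22, 26]
Postorder: [2, 13, 6, 15, 26, 22]
Algorithm: postorder visits root last, so walk postorder right-to-left;
each value is the root of the current inorder slice — split it at that
value, recurse on the right subtree first, then the left.
Recursive splits:
  root=22; inorder splits into left=[2, 6, 13, 15], right=[26]
  root=26; inorder splits into left=[], right=[]
  root=15; inorder splits into left=[2, 6, 13], right=[]
  root=6; inorder splits into left=[2], right=[13]
  root=13; inorder splits into left=[], right=[]
  root=2; inorder splits into left=[], right=[]
Reconstructed level-order: [22, 15, 26, 6, 2, 13]


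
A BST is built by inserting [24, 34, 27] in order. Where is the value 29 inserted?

Starting tree (level order): [24, None, 34, 27]
Insertion path: 24 -> 34 -> 27
Result: insert 29 as right child of 27
Final tree (level order): [24, None, 34, 27, None, None, 29]


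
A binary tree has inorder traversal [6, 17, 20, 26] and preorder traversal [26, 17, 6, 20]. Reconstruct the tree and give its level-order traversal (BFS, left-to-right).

Inorder:  [6, 17, 20, 26]
Preorder: [26, 17, 6, 20]
Algorithm: preorder visits root first, so consume preorder in order;
for each root, split the current inorder slice at that value into
left-subtree inorder and right-subtree inorder, then recurse.
Recursive splits:
  root=26; inorder splits into left=[6, 17, 20], right=[]
  root=17; inorder splits into left=[6], right=[20]
  root=6; inorder splits into left=[], right=[]
  root=20; inorder splits into left=[], right=[]
Reconstructed level-order: [26, 17, 6, 20]


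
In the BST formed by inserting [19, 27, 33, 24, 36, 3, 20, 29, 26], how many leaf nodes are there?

Tree built from: [19, 27, 33, 24, 36, 3, 20, 29, 26]
Tree (level-order array): [19, 3, 27, None, None, 24, 33, 20, 26, 29, 36]
Rule: A leaf has 0 children.
Per-node child counts:
  node 19: 2 child(ren)
  node 3: 0 child(ren)
  node 27: 2 child(ren)
  node 24: 2 child(ren)
  node 20: 0 child(ren)
  node 26: 0 child(ren)
  node 33: 2 child(ren)
  node 29: 0 child(ren)
  node 36: 0 child(ren)
Matching nodes: [3, 20, 26, 29, 36]
Count of leaf nodes: 5


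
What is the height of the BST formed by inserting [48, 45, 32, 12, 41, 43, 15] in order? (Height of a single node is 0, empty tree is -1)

Insertion order: [48, 45, 32, 12, 41, 43, 15]
Tree (level-order array): [48, 45, None, 32, None, 12, 41, None, 15, None, 43]
Compute height bottom-up (empty subtree = -1):
  height(15) = 1 + max(-1, -1) = 0
  height(12) = 1 + max(-1, 0) = 1
  height(43) = 1 + max(-1, -1) = 0
  height(41) = 1 + max(-1, 0) = 1
  height(32) = 1 + max(1, 1) = 2
  height(45) = 1 + max(2, -1) = 3
  height(48) = 1 + max(3, -1) = 4
Height = 4


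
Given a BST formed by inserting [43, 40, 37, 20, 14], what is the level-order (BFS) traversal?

Tree insertion order: [43, 40, 37, 20, 14]
Tree (level-order array): [43, 40, None, 37, None, 20, None, 14]
BFS from the root, enqueuing left then right child of each popped node:
  queue [43] -> pop 43, enqueue [40], visited so far: [43]
  queue [40] -> pop 40, enqueue [37], visited so far: [43, 40]
  queue [37] -> pop 37, enqueue [20], visited so far: [43, 40, 37]
  queue [20] -> pop 20, enqueue [14], visited so far: [43, 40, 37, 20]
  queue [14] -> pop 14, enqueue [none], visited so far: [43, 40, 37, 20, 14]
Result: [43, 40, 37, 20, 14]


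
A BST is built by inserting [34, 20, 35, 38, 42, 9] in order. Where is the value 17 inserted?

Starting tree (level order): [34, 20, 35, 9, None, None, 38, None, None, None, 42]
Insertion path: 34 -> 20 -> 9
Result: insert 17 as right child of 9
Final tree (level order): [34, 20, 35, 9, None, None, 38, None, 17, None, 42]


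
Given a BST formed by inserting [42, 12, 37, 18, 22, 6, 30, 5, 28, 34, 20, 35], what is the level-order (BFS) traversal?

Tree insertion order: [42, 12, 37, 18, 22, 6, 30, 5, 28, 34, 20, 35]
Tree (level-order array): [42, 12, None, 6, 37, 5, None, 18, None, None, None, None, 22, 20, 30, None, None, 28, 34, None, None, None, 35]
BFS from the root, enqueuing left then right child of each popped node:
  queue [42] -> pop 42, enqueue [12], visited so far: [42]
  queue [12] -> pop 12, enqueue [6, 37], visited so far: [42, 12]
  queue [6, 37] -> pop 6, enqueue [5], visited so far: [42, 12, 6]
  queue [37, 5] -> pop 37, enqueue [18], visited so far: [42, 12, 6, 37]
  queue [5, 18] -> pop 5, enqueue [none], visited so far: [42, 12, 6, 37, 5]
  queue [18] -> pop 18, enqueue [22], visited so far: [42, 12, 6, 37, 5, 18]
  queue [22] -> pop 22, enqueue [20, 30], visited so far: [42, 12, 6, 37, 5, 18, 22]
  queue [20, 30] -> pop 20, enqueue [none], visited so far: [42, 12, 6, 37, 5, 18, 22, 20]
  queue [30] -> pop 30, enqueue [28, 34], visited so far: [42, 12, 6, 37, 5, 18, 22, 20, 30]
  queue [28, 34] -> pop 28, enqueue [none], visited so far: [42, 12, 6, 37, 5, 18, 22, 20, 30, 28]
  queue [34] -> pop 34, enqueue [35], visited so far: [42, 12, 6, 37, 5, 18, 22, 20, 30, 28, 34]
  queue [35] -> pop 35, enqueue [none], visited so far: [42, 12, 6, 37, 5, 18, 22, 20, 30, 28, 34, 35]
Result: [42, 12, 6, 37, 5, 18, 22, 20, 30, 28, 34, 35]


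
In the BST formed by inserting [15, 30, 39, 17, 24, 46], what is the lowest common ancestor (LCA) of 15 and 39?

Tree insertion order: [15, 30, 39, 17, 24, 46]
Tree (level-order array): [15, None, 30, 17, 39, None, 24, None, 46]
In a BST, the LCA of p=15, q=39 is the first node v on the
root-to-leaf path with p <= v <= q (go left if both < v, right if both > v).
Walk from root:
  at 15: 15 <= 15 <= 39, this is the LCA
LCA = 15


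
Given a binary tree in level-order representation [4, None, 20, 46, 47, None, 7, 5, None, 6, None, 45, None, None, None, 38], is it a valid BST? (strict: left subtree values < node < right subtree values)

Level-order array: [4, None, 20, 46, 47, None, 7, 5, None, 6, None, 45, None, None, None, 38]
Validate using subtree bounds (lo, hi): at each node, require lo < value < hi,
then recurse left with hi=value and right with lo=value.
Preorder trace (stopping at first violation):
  at node 4 with bounds (-inf, +inf): OK
  at node 20 with bounds (4, +inf): OK
  at node 46 with bounds (4, 20): VIOLATION
Node 46 violates its bound: not (4 < 46 < 20).
Result: Not a valid BST


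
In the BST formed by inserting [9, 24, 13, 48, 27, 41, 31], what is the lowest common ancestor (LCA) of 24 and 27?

Tree insertion order: [9, 24, 13, 48, 27, 41, 31]
Tree (level-order array): [9, None, 24, 13, 48, None, None, 27, None, None, 41, 31]
In a BST, the LCA of p=24, q=27 is the first node v on the
root-to-leaf path with p <= v <= q (go left if both < v, right if both > v).
Walk from root:
  at 9: both 24 and 27 > 9, go right
  at 24: 24 <= 24 <= 27, this is the LCA
LCA = 24


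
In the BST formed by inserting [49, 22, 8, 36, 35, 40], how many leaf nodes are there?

Tree built from: [49, 22, 8, 36, 35, 40]
Tree (level-order array): [49, 22, None, 8, 36, None, None, 35, 40]
Rule: A leaf has 0 children.
Per-node child counts:
  node 49: 1 child(ren)
  node 22: 2 child(ren)
  node 8: 0 child(ren)
  node 36: 2 child(ren)
  node 35: 0 child(ren)
  node 40: 0 child(ren)
Matching nodes: [8, 35, 40]
Count of leaf nodes: 3


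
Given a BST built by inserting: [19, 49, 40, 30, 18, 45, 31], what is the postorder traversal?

Tree insertion order: [19, 49, 40, 30, 18, 45, 31]
Tree (level-order array): [19, 18, 49, None, None, 40, None, 30, 45, None, 31]
Postorder traversal: [18, 31, 30, 45, 40, 49, 19]


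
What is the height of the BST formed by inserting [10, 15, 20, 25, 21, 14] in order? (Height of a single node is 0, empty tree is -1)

Insertion order: [10, 15, 20, 25, 21, 14]
Tree (level-order array): [10, None, 15, 14, 20, None, None, None, 25, 21]
Compute height bottom-up (empty subtree = -1):
  height(14) = 1 + max(-1, -1) = 0
  height(21) = 1 + max(-1, -1) = 0
  height(25) = 1 + max(0, -1) = 1
  height(20) = 1 + max(-1, 1) = 2
  height(15) = 1 + max(0, 2) = 3
  height(10) = 1 + max(-1, 3) = 4
Height = 4


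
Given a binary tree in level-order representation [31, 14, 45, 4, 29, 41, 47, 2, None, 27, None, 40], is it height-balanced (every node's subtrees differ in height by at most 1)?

Tree (level-order array): [31, 14, 45, 4, 29, 41, 47, 2, None, 27, None, 40]
Definition: a tree is height-balanced if, at every node, |h(left) - h(right)| <= 1 (empty subtree has height -1).
Bottom-up per-node check:
  node 2: h_left=-1, h_right=-1, diff=0 [OK], height=0
  node 4: h_left=0, h_right=-1, diff=1 [OK], height=1
  node 27: h_left=-1, h_right=-1, diff=0 [OK], height=0
  node 29: h_left=0, h_right=-1, diff=1 [OK], height=1
  node 14: h_left=1, h_right=1, diff=0 [OK], height=2
  node 40: h_left=-1, h_right=-1, diff=0 [OK], height=0
  node 41: h_left=0, h_right=-1, diff=1 [OK], height=1
  node 47: h_left=-1, h_right=-1, diff=0 [OK], height=0
  node 45: h_left=1, h_right=0, diff=1 [OK], height=2
  node 31: h_left=2, h_right=2, diff=0 [OK], height=3
All nodes satisfy the balance condition.
Result: Balanced


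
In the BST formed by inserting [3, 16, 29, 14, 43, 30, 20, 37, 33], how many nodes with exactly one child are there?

Tree built from: [3, 16, 29, 14, 43, 30, 20, 37, 33]
Tree (level-order array): [3, None, 16, 14, 29, None, None, 20, 43, None, None, 30, None, None, 37, 33]
Rule: These are nodes with exactly 1 non-null child.
Per-node child counts:
  node 3: 1 child(ren)
  node 16: 2 child(ren)
  node 14: 0 child(ren)
  node 29: 2 child(ren)
  node 20: 0 child(ren)
  node 43: 1 child(ren)
  node 30: 1 child(ren)
  node 37: 1 child(ren)
  node 33: 0 child(ren)
Matching nodes: [3, 43, 30, 37]
Count of nodes with exactly one child: 4


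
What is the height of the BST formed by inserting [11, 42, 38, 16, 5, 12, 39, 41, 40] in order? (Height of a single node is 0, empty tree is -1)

Insertion order: [11, 42, 38, 16, 5, 12, 39, 41, 40]
Tree (level-order array): [11, 5, 42, None, None, 38, None, 16, 39, 12, None, None, 41, None, None, 40]
Compute height bottom-up (empty subtree = -1):
  height(5) = 1 + max(-1, -1) = 0
  height(12) = 1 + max(-1, -1) = 0
  height(16) = 1 + max(0, -1) = 1
  height(40) = 1 + max(-1, -1) = 0
  height(41) = 1 + max(0, -1) = 1
  height(39) = 1 + max(-1, 1) = 2
  height(38) = 1 + max(1, 2) = 3
  height(42) = 1 + max(3, -1) = 4
  height(11) = 1 + max(0, 4) = 5
Height = 5


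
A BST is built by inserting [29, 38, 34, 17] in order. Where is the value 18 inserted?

Starting tree (level order): [29, 17, 38, None, None, 34]
Insertion path: 29 -> 17
Result: insert 18 as right child of 17
Final tree (level order): [29, 17, 38, None, 18, 34]


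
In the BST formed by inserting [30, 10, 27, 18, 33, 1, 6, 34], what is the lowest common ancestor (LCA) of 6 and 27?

Tree insertion order: [30, 10, 27, 18, 33, 1, 6, 34]
Tree (level-order array): [30, 10, 33, 1, 27, None, 34, None, 6, 18]
In a BST, the LCA of p=6, q=27 is the first node v on the
root-to-leaf path with p <= v <= q (go left if both < v, right if both > v).
Walk from root:
  at 30: both 6 and 27 < 30, go left
  at 10: 6 <= 10 <= 27, this is the LCA
LCA = 10


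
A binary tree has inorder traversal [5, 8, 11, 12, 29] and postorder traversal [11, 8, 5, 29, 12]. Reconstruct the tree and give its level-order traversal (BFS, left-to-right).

Inorder:   [5, 8, 11, 12, 29]
Postorder: [11, 8, 5, 29, 12]
Algorithm: postorder visits root last, so walk postorder right-to-left;
each value is the root of the current inorder slice — split it at that
value, recurse on the right subtree first, then the left.
Recursive splits:
  root=12; inorder splits into left=[5, 8, 11], right=[29]
  root=29; inorder splits into left=[], right=[]
  root=5; inorder splits into left=[], right=[8, 11]
  root=8; inorder splits into left=[], right=[11]
  root=11; inorder splits into left=[], right=[]
Reconstructed level-order: [12, 5, 29, 8, 11]


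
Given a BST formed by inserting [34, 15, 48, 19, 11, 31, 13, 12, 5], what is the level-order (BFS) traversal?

Tree insertion order: [34, 15, 48, 19, 11, 31, 13, 12, 5]
Tree (level-order array): [34, 15, 48, 11, 19, None, None, 5, 13, None, 31, None, None, 12]
BFS from the root, enqueuing left then right child of each popped node:
  queue [34] -> pop 34, enqueue [15, 48], visited so far: [34]
  queue [15, 48] -> pop 15, enqueue [11, 19], visited so far: [34, 15]
  queue [48, 11, 19] -> pop 48, enqueue [none], visited so far: [34, 15, 48]
  queue [11, 19] -> pop 11, enqueue [5, 13], visited so far: [34, 15, 48, 11]
  queue [19, 5, 13] -> pop 19, enqueue [31], visited so far: [34, 15, 48, 11, 19]
  queue [5, 13, 31] -> pop 5, enqueue [none], visited so far: [34, 15, 48, 11, 19, 5]
  queue [13, 31] -> pop 13, enqueue [12], visited so far: [34, 15, 48, 11, 19, 5, 13]
  queue [31, 12] -> pop 31, enqueue [none], visited so far: [34, 15, 48, 11, 19, 5, 13, 31]
  queue [12] -> pop 12, enqueue [none], visited so far: [34, 15, 48, 11, 19, 5, 13, 31, 12]
Result: [34, 15, 48, 11, 19, 5, 13, 31, 12]


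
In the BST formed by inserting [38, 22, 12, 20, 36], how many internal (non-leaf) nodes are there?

Tree built from: [38, 22, 12, 20, 36]
Tree (level-order array): [38, 22, None, 12, 36, None, 20]
Rule: An internal node has at least one child.
Per-node child counts:
  node 38: 1 child(ren)
  node 22: 2 child(ren)
  node 12: 1 child(ren)
  node 20: 0 child(ren)
  node 36: 0 child(ren)
Matching nodes: [38, 22, 12]
Count of internal (non-leaf) nodes: 3


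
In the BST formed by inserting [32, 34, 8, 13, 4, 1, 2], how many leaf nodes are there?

Tree built from: [32, 34, 8, 13, 4, 1, 2]
Tree (level-order array): [32, 8, 34, 4, 13, None, None, 1, None, None, None, None, 2]
Rule: A leaf has 0 children.
Per-node child counts:
  node 32: 2 child(ren)
  node 8: 2 child(ren)
  node 4: 1 child(ren)
  node 1: 1 child(ren)
  node 2: 0 child(ren)
  node 13: 0 child(ren)
  node 34: 0 child(ren)
Matching nodes: [2, 13, 34]
Count of leaf nodes: 3


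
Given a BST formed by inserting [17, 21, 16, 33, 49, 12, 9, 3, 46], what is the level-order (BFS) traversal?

Tree insertion order: [17, 21, 16, 33, 49, 12, 9, 3, 46]
Tree (level-order array): [17, 16, 21, 12, None, None, 33, 9, None, None, 49, 3, None, 46]
BFS from the root, enqueuing left then right child of each popped node:
  queue [17] -> pop 17, enqueue [16, 21], visited so far: [17]
  queue [16, 21] -> pop 16, enqueue [12], visited so far: [17, 16]
  queue [21, 12] -> pop 21, enqueue [33], visited so far: [17, 16, 21]
  queue [12, 33] -> pop 12, enqueue [9], visited so far: [17, 16, 21, 12]
  queue [33, 9] -> pop 33, enqueue [49], visited so far: [17, 16, 21, 12, 33]
  queue [9, 49] -> pop 9, enqueue [3], visited so far: [17, 16, 21, 12, 33, 9]
  queue [49, 3] -> pop 49, enqueue [46], visited so far: [17, 16, 21, 12, 33, 9, 49]
  queue [3, 46] -> pop 3, enqueue [none], visited so far: [17, 16, 21, 12, 33, 9, 49, 3]
  queue [46] -> pop 46, enqueue [none], visited so far: [17, 16, 21, 12, 33, 9, 49, 3, 46]
Result: [17, 16, 21, 12, 33, 9, 49, 3, 46]


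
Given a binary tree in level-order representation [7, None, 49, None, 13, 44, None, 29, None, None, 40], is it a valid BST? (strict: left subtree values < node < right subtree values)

Level-order array: [7, None, 49, None, 13, 44, None, 29, None, None, 40]
Validate using subtree bounds (lo, hi): at each node, require lo < value < hi,
then recurse left with hi=value and right with lo=value.
Preorder trace (stopping at first violation):
  at node 7 with bounds (-inf, +inf): OK
  at node 49 with bounds (7, +inf): OK
  at node 13 with bounds (49, +inf): VIOLATION
Node 13 violates its bound: not (49 < 13 < +inf).
Result: Not a valid BST


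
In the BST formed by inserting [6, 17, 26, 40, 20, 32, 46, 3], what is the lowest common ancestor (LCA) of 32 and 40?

Tree insertion order: [6, 17, 26, 40, 20, 32, 46, 3]
Tree (level-order array): [6, 3, 17, None, None, None, 26, 20, 40, None, None, 32, 46]
In a BST, the LCA of p=32, q=40 is the first node v on the
root-to-leaf path with p <= v <= q (go left if both < v, right if both > v).
Walk from root:
  at 6: both 32 and 40 > 6, go right
  at 17: both 32 and 40 > 17, go right
  at 26: both 32 and 40 > 26, go right
  at 40: 32 <= 40 <= 40, this is the LCA
LCA = 40


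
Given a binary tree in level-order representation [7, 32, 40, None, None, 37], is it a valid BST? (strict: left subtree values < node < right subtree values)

Level-order array: [7, 32, 40, None, None, 37]
Validate using subtree bounds (lo, hi): at each node, require lo < value < hi,
then recurse left with hi=value and right with lo=value.
Preorder trace (stopping at first violation):
  at node 7 with bounds (-inf, +inf): OK
  at node 32 with bounds (-inf, 7): VIOLATION
Node 32 violates its bound: not (-inf < 32 < 7).
Result: Not a valid BST


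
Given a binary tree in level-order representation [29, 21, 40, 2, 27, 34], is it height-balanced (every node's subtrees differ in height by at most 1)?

Tree (level-order array): [29, 21, 40, 2, 27, 34]
Definition: a tree is height-balanced if, at every node, |h(left) - h(right)| <= 1 (empty subtree has height -1).
Bottom-up per-node check:
  node 2: h_left=-1, h_right=-1, diff=0 [OK], height=0
  node 27: h_left=-1, h_right=-1, diff=0 [OK], height=0
  node 21: h_left=0, h_right=0, diff=0 [OK], height=1
  node 34: h_left=-1, h_right=-1, diff=0 [OK], height=0
  node 40: h_left=0, h_right=-1, diff=1 [OK], height=1
  node 29: h_left=1, h_right=1, diff=0 [OK], height=2
All nodes satisfy the balance condition.
Result: Balanced


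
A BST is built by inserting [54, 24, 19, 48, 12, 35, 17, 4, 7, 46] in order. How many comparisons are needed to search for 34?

Search path for 34: 54 -> 24 -> 48 -> 35
Found: False
Comparisons: 4


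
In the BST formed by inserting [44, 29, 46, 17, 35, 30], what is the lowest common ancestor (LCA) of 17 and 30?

Tree insertion order: [44, 29, 46, 17, 35, 30]
Tree (level-order array): [44, 29, 46, 17, 35, None, None, None, None, 30]
In a BST, the LCA of p=17, q=30 is the first node v on the
root-to-leaf path with p <= v <= q (go left if both < v, right if both > v).
Walk from root:
  at 44: both 17 and 30 < 44, go left
  at 29: 17 <= 29 <= 30, this is the LCA
LCA = 29


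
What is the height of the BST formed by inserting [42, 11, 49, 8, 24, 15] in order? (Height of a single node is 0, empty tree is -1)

Insertion order: [42, 11, 49, 8, 24, 15]
Tree (level-order array): [42, 11, 49, 8, 24, None, None, None, None, 15]
Compute height bottom-up (empty subtree = -1):
  height(8) = 1 + max(-1, -1) = 0
  height(15) = 1 + max(-1, -1) = 0
  height(24) = 1 + max(0, -1) = 1
  height(11) = 1 + max(0, 1) = 2
  height(49) = 1 + max(-1, -1) = 0
  height(42) = 1 + max(2, 0) = 3
Height = 3


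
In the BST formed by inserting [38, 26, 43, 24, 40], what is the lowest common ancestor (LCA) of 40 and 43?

Tree insertion order: [38, 26, 43, 24, 40]
Tree (level-order array): [38, 26, 43, 24, None, 40]
In a BST, the LCA of p=40, q=43 is the first node v on the
root-to-leaf path with p <= v <= q (go left if both < v, right if both > v).
Walk from root:
  at 38: both 40 and 43 > 38, go right
  at 43: 40 <= 43 <= 43, this is the LCA
LCA = 43


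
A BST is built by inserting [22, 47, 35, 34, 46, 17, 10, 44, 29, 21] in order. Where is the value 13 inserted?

Starting tree (level order): [22, 17, 47, 10, 21, 35, None, None, None, None, None, 34, 46, 29, None, 44]
Insertion path: 22 -> 17 -> 10
Result: insert 13 as right child of 10
Final tree (level order): [22, 17, 47, 10, 21, 35, None, None, 13, None, None, 34, 46, None, None, 29, None, 44]


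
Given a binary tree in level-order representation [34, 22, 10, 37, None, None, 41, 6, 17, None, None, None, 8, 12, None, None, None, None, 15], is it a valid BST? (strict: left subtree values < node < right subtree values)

Level-order array: [34, 22, 10, 37, None, None, 41, 6, 17, None, None, None, 8, 12, None, None, None, None, 15]
Validate using subtree bounds (lo, hi): at each node, require lo < value < hi,
then recurse left with hi=value and right with lo=value.
Preorder trace (stopping at first violation):
  at node 34 with bounds (-inf, +inf): OK
  at node 22 with bounds (-inf, 34): OK
  at node 37 with bounds (-inf, 22): VIOLATION
Node 37 violates its bound: not (-inf < 37 < 22).
Result: Not a valid BST


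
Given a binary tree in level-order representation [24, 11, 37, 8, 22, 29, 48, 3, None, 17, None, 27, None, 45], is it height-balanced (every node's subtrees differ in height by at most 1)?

Tree (level-order array): [24, 11, 37, 8, 22, 29, 48, 3, None, 17, None, 27, None, 45]
Definition: a tree is height-balanced if, at every node, |h(left) - h(right)| <= 1 (empty subtree has height -1).
Bottom-up per-node check:
  node 3: h_left=-1, h_right=-1, diff=0 [OK], height=0
  node 8: h_left=0, h_right=-1, diff=1 [OK], height=1
  node 17: h_left=-1, h_right=-1, diff=0 [OK], height=0
  node 22: h_left=0, h_right=-1, diff=1 [OK], height=1
  node 11: h_left=1, h_right=1, diff=0 [OK], height=2
  node 27: h_left=-1, h_right=-1, diff=0 [OK], height=0
  node 29: h_left=0, h_right=-1, diff=1 [OK], height=1
  node 45: h_left=-1, h_right=-1, diff=0 [OK], height=0
  node 48: h_left=0, h_right=-1, diff=1 [OK], height=1
  node 37: h_left=1, h_right=1, diff=0 [OK], height=2
  node 24: h_left=2, h_right=2, diff=0 [OK], height=3
All nodes satisfy the balance condition.
Result: Balanced


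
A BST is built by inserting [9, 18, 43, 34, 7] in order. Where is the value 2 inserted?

Starting tree (level order): [9, 7, 18, None, None, None, 43, 34]
Insertion path: 9 -> 7
Result: insert 2 as left child of 7
Final tree (level order): [9, 7, 18, 2, None, None, 43, None, None, 34]


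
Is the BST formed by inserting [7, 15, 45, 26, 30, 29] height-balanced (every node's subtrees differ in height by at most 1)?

Tree (level-order array): [7, None, 15, None, 45, 26, None, None, 30, 29]
Definition: a tree is height-balanced if, at every node, |h(left) - h(right)| <= 1 (empty subtree has height -1).
Bottom-up per-node check:
  node 29: h_left=-1, h_right=-1, diff=0 [OK], height=0
  node 30: h_left=0, h_right=-1, diff=1 [OK], height=1
  node 26: h_left=-1, h_right=1, diff=2 [FAIL (|-1-1|=2 > 1)], height=2
  node 45: h_left=2, h_right=-1, diff=3 [FAIL (|2--1|=3 > 1)], height=3
  node 15: h_left=-1, h_right=3, diff=4 [FAIL (|-1-3|=4 > 1)], height=4
  node 7: h_left=-1, h_right=4, diff=5 [FAIL (|-1-4|=5 > 1)], height=5
Node 26 violates the condition: |-1 - 1| = 2 > 1.
Result: Not balanced


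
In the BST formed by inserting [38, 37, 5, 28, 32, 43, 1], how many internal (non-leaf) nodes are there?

Tree built from: [38, 37, 5, 28, 32, 43, 1]
Tree (level-order array): [38, 37, 43, 5, None, None, None, 1, 28, None, None, None, 32]
Rule: An internal node has at least one child.
Per-node child counts:
  node 38: 2 child(ren)
  node 37: 1 child(ren)
  node 5: 2 child(ren)
  node 1: 0 child(ren)
  node 28: 1 child(ren)
  node 32: 0 child(ren)
  node 43: 0 child(ren)
Matching nodes: [38, 37, 5, 28]
Count of internal (non-leaf) nodes: 4


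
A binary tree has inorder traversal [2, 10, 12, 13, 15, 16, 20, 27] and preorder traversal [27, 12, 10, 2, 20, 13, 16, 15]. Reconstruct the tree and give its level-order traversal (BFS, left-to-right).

Inorder:  [2, 10, 12, 13, 15, 16, 20, 27]
Preorder: [27, 12, 10, 2, 20, 13, 16, 15]
Algorithm: preorder visits root first, so consume preorder in order;
for each root, split the current inorder slice at that value into
left-subtree inorder and right-subtree inorder, then recurse.
Recursive splits:
  root=27; inorder splits into left=[2, 10, 12, 13, 15, 16, 20], right=[]
  root=12; inorder splits into left=[2, 10], right=[13, 15, 16, 20]
  root=10; inorder splits into left=[2], right=[]
  root=2; inorder splits into left=[], right=[]
  root=20; inorder splits into left=[13, 15, 16], right=[]
  root=13; inorder splits into left=[], right=[15, 16]
  root=16; inorder splits into left=[15], right=[]
  root=15; inorder splits into left=[], right=[]
Reconstructed level-order: [27, 12, 10, 20, 2, 13, 16, 15]


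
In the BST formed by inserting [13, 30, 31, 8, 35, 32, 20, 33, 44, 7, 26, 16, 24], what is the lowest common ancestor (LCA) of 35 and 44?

Tree insertion order: [13, 30, 31, 8, 35, 32, 20, 33, 44, 7, 26, 16, 24]
Tree (level-order array): [13, 8, 30, 7, None, 20, 31, None, None, 16, 26, None, 35, None, None, 24, None, 32, 44, None, None, None, 33]
In a BST, the LCA of p=35, q=44 is the first node v on the
root-to-leaf path with p <= v <= q (go left if both < v, right if both > v).
Walk from root:
  at 13: both 35 and 44 > 13, go right
  at 30: both 35 and 44 > 30, go right
  at 31: both 35 and 44 > 31, go right
  at 35: 35 <= 35 <= 44, this is the LCA
LCA = 35


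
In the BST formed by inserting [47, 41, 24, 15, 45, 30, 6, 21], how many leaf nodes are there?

Tree built from: [47, 41, 24, 15, 45, 30, 6, 21]
Tree (level-order array): [47, 41, None, 24, 45, 15, 30, None, None, 6, 21]
Rule: A leaf has 0 children.
Per-node child counts:
  node 47: 1 child(ren)
  node 41: 2 child(ren)
  node 24: 2 child(ren)
  node 15: 2 child(ren)
  node 6: 0 child(ren)
  node 21: 0 child(ren)
  node 30: 0 child(ren)
  node 45: 0 child(ren)
Matching nodes: [6, 21, 30, 45]
Count of leaf nodes: 4


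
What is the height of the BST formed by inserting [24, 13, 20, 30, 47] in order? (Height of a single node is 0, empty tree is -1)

Insertion order: [24, 13, 20, 30, 47]
Tree (level-order array): [24, 13, 30, None, 20, None, 47]
Compute height bottom-up (empty subtree = -1):
  height(20) = 1 + max(-1, -1) = 0
  height(13) = 1 + max(-1, 0) = 1
  height(47) = 1 + max(-1, -1) = 0
  height(30) = 1 + max(-1, 0) = 1
  height(24) = 1 + max(1, 1) = 2
Height = 2


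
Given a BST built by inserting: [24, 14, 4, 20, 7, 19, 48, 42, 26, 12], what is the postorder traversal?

Tree insertion order: [24, 14, 4, 20, 7, 19, 48, 42, 26, 12]
Tree (level-order array): [24, 14, 48, 4, 20, 42, None, None, 7, 19, None, 26, None, None, 12]
Postorder traversal: [12, 7, 4, 19, 20, 14, 26, 42, 48, 24]


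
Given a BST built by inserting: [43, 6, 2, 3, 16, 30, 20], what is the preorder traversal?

Tree insertion order: [43, 6, 2, 3, 16, 30, 20]
Tree (level-order array): [43, 6, None, 2, 16, None, 3, None, 30, None, None, 20]
Preorder traversal: [43, 6, 2, 3, 16, 30, 20]


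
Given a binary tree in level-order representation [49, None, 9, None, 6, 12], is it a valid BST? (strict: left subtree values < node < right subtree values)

Level-order array: [49, None, 9, None, 6, 12]
Validate using subtree bounds (lo, hi): at each node, require lo < value < hi,
then recurse left with hi=value and right with lo=value.
Preorder trace (stopping at first violation):
  at node 49 with bounds (-inf, +inf): OK
  at node 9 with bounds (49, +inf): VIOLATION
Node 9 violates its bound: not (49 < 9 < +inf).
Result: Not a valid BST


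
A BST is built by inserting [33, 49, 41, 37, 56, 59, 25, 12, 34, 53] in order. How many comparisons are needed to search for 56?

Search path for 56: 33 -> 49 -> 56
Found: True
Comparisons: 3


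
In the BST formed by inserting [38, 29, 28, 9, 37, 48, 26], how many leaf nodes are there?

Tree built from: [38, 29, 28, 9, 37, 48, 26]
Tree (level-order array): [38, 29, 48, 28, 37, None, None, 9, None, None, None, None, 26]
Rule: A leaf has 0 children.
Per-node child counts:
  node 38: 2 child(ren)
  node 29: 2 child(ren)
  node 28: 1 child(ren)
  node 9: 1 child(ren)
  node 26: 0 child(ren)
  node 37: 0 child(ren)
  node 48: 0 child(ren)
Matching nodes: [26, 37, 48]
Count of leaf nodes: 3


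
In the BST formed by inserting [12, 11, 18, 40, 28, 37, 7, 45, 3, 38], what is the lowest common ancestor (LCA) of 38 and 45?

Tree insertion order: [12, 11, 18, 40, 28, 37, 7, 45, 3, 38]
Tree (level-order array): [12, 11, 18, 7, None, None, 40, 3, None, 28, 45, None, None, None, 37, None, None, None, 38]
In a BST, the LCA of p=38, q=45 is the first node v on the
root-to-leaf path with p <= v <= q (go left if both < v, right if both > v).
Walk from root:
  at 12: both 38 and 45 > 12, go right
  at 18: both 38 and 45 > 18, go right
  at 40: 38 <= 40 <= 45, this is the LCA
LCA = 40


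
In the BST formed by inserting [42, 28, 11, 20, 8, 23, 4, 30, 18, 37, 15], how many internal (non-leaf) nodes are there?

Tree built from: [42, 28, 11, 20, 8, 23, 4, 30, 18, 37, 15]
Tree (level-order array): [42, 28, None, 11, 30, 8, 20, None, 37, 4, None, 18, 23, None, None, None, None, 15]
Rule: An internal node has at least one child.
Per-node child counts:
  node 42: 1 child(ren)
  node 28: 2 child(ren)
  node 11: 2 child(ren)
  node 8: 1 child(ren)
  node 4: 0 child(ren)
  node 20: 2 child(ren)
  node 18: 1 child(ren)
  node 15: 0 child(ren)
  node 23: 0 child(ren)
  node 30: 1 child(ren)
  node 37: 0 child(ren)
Matching nodes: [42, 28, 11, 8, 20, 18, 30]
Count of internal (non-leaf) nodes: 7


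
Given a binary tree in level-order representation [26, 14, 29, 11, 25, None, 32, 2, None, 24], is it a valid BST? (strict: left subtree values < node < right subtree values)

Level-order array: [26, 14, 29, 11, 25, None, 32, 2, None, 24]
Validate using subtree bounds (lo, hi): at each node, require lo < value < hi,
then recurse left with hi=value and right with lo=value.
Preorder trace (stopping at first violation):
  at node 26 with bounds (-inf, +inf): OK
  at node 14 with bounds (-inf, 26): OK
  at node 11 with bounds (-inf, 14): OK
  at node 2 with bounds (-inf, 11): OK
  at node 25 with bounds (14, 26): OK
  at node 24 with bounds (14, 25): OK
  at node 29 with bounds (26, +inf): OK
  at node 32 with bounds (29, +inf): OK
No violation found at any node.
Result: Valid BST


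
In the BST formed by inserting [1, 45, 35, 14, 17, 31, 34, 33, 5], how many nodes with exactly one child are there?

Tree built from: [1, 45, 35, 14, 17, 31, 34, 33, 5]
Tree (level-order array): [1, None, 45, 35, None, 14, None, 5, 17, None, None, None, 31, None, 34, 33]
Rule: These are nodes with exactly 1 non-null child.
Per-node child counts:
  node 1: 1 child(ren)
  node 45: 1 child(ren)
  node 35: 1 child(ren)
  node 14: 2 child(ren)
  node 5: 0 child(ren)
  node 17: 1 child(ren)
  node 31: 1 child(ren)
  node 34: 1 child(ren)
  node 33: 0 child(ren)
Matching nodes: [1, 45, 35, 17, 31, 34]
Count of nodes with exactly one child: 6


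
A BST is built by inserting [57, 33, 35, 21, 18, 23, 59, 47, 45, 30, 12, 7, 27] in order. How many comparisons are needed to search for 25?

Search path for 25: 57 -> 33 -> 21 -> 23 -> 30 -> 27
Found: False
Comparisons: 6


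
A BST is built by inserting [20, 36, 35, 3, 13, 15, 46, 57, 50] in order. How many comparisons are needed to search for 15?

Search path for 15: 20 -> 3 -> 13 -> 15
Found: True
Comparisons: 4


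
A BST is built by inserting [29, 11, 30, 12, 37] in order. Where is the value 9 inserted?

Starting tree (level order): [29, 11, 30, None, 12, None, 37]
Insertion path: 29 -> 11
Result: insert 9 as left child of 11
Final tree (level order): [29, 11, 30, 9, 12, None, 37]


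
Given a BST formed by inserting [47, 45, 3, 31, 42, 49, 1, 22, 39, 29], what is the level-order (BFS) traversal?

Tree insertion order: [47, 45, 3, 31, 42, 49, 1, 22, 39, 29]
Tree (level-order array): [47, 45, 49, 3, None, None, None, 1, 31, None, None, 22, 42, None, 29, 39]
BFS from the root, enqueuing left then right child of each popped node:
  queue [47] -> pop 47, enqueue [45, 49], visited so far: [47]
  queue [45, 49] -> pop 45, enqueue [3], visited so far: [47, 45]
  queue [49, 3] -> pop 49, enqueue [none], visited so far: [47, 45, 49]
  queue [3] -> pop 3, enqueue [1, 31], visited so far: [47, 45, 49, 3]
  queue [1, 31] -> pop 1, enqueue [none], visited so far: [47, 45, 49, 3, 1]
  queue [31] -> pop 31, enqueue [22, 42], visited so far: [47, 45, 49, 3, 1, 31]
  queue [22, 42] -> pop 22, enqueue [29], visited so far: [47, 45, 49, 3, 1, 31, 22]
  queue [42, 29] -> pop 42, enqueue [39], visited so far: [47, 45, 49, 3, 1, 31, 22, 42]
  queue [29, 39] -> pop 29, enqueue [none], visited so far: [47, 45, 49, 3, 1, 31, 22, 42, 29]
  queue [39] -> pop 39, enqueue [none], visited so far: [47, 45, 49, 3, 1, 31, 22, 42, 29, 39]
Result: [47, 45, 49, 3, 1, 31, 22, 42, 29, 39]


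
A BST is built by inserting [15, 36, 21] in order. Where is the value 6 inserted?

Starting tree (level order): [15, None, 36, 21]
Insertion path: 15
Result: insert 6 as left child of 15
Final tree (level order): [15, 6, 36, None, None, 21]


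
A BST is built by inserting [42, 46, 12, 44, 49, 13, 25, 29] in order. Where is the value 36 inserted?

Starting tree (level order): [42, 12, 46, None, 13, 44, 49, None, 25, None, None, None, None, None, 29]
Insertion path: 42 -> 12 -> 13 -> 25 -> 29
Result: insert 36 as right child of 29
Final tree (level order): [42, 12, 46, None, 13, 44, 49, None, 25, None, None, None, None, None, 29, None, 36]


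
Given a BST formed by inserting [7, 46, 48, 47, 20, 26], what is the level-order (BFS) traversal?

Tree insertion order: [7, 46, 48, 47, 20, 26]
Tree (level-order array): [7, None, 46, 20, 48, None, 26, 47]
BFS from the root, enqueuing left then right child of each popped node:
  queue [7] -> pop 7, enqueue [46], visited so far: [7]
  queue [46] -> pop 46, enqueue [20, 48], visited so far: [7, 46]
  queue [20, 48] -> pop 20, enqueue [26], visited so far: [7, 46, 20]
  queue [48, 26] -> pop 48, enqueue [47], visited so far: [7, 46, 20, 48]
  queue [26, 47] -> pop 26, enqueue [none], visited so far: [7, 46, 20, 48, 26]
  queue [47] -> pop 47, enqueue [none], visited so far: [7, 46, 20, 48, 26, 47]
Result: [7, 46, 20, 48, 26, 47]


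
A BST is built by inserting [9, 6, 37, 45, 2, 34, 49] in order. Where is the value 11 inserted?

Starting tree (level order): [9, 6, 37, 2, None, 34, 45, None, None, None, None, None, 49]
Insertion path: 9 -> 37 -> 34
Result: insert 11 as left child of 34
Final tree (level order): [9, 6, 37, 2, None, 34, 45, None, None, 11, None, None, 49]


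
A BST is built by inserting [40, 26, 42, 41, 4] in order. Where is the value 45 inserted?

Starting tree (level order): [40, 26, 42, 4, None, 41]
Insertion path: 40 -> 42
Result: insert 45 as right child of 42
Final tree (level order): [40, 26, 42, 4, None, 41, 45]


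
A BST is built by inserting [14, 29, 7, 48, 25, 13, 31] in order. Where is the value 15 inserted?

Starting tree (level order): [14, 7, 29, None, 13, 25, 48, None, None, None, None, 31]
Insertion path: 14 -> 29 -> 25
Result: insert 15 as left child of 25
Final tree (level order): [14, 7, 29, None, 13, 25, 48, None, None, 15, None, 31]


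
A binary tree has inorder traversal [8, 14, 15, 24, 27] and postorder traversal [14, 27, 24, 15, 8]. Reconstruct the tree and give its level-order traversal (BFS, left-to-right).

Inorder:   [8, 14, 15, 24, 27]
Postorder: [14, 27, 24, 15, 8]
Algorithm: postorder visits root last, so walk postorder right-to-left;
each value is the root of the current inorder slice — split it at that
value, recurse on the right subtree first, then the left.
Recursive splits:
  root=8; inorder splits into left=[], right=[14, 15, 24, 27]
  root=15; inorder splits into left=[14], right=[24, 27]
  root=24; inorder splits into left=[], right=[27]
  root=27; inorder splits into left=[], right=[]
  root=14; inorder splits into left=[], right=[]
Reconstructed level-order: [8, 15, 14, 24, 27]


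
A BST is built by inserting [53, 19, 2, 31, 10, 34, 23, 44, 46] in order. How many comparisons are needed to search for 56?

Search path for 56: 53
Found: False
Comparisons: 1


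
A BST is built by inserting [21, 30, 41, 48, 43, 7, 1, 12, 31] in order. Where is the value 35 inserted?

Starting tree (level order): [21, 7, 30, 1, 12, None, 41, None, None, None, None, 31, 48, None, None, 43]
Insertion path: 21 -> 30 -> 41 -> 31
Result: insert 35 as right child of 31
Final tree (level order): [21, 7, 30, 1, 12, None, 41, None, None, None, None, 31, 48, None, 35, 43]


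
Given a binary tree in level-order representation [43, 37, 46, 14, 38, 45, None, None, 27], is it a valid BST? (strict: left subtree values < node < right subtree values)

Level-order array: [43, 37, 46, 14, 38, 45, None, None, 27]
Validate using subtree bounds (lo, hi): at each node, require lo < value < hi,
then recurse left with hi=value and right with lo=value.
Preorder trace (stopping at first violation):
  at node 43 with bounds (-inf, +inf): OK
  at node 37 with bounds (-inf, 43): OK
  at node 14 with bounds (-inf, 37): OK
  at node 27 with bounds (14, 37): OK
  at node 38 with bounds (37, 43): OK
  at node 46 with bounds (43, +inf): OK
  at node 45 with bounds (43, 46): OK
No violation found at any node.
Result: Valid BST


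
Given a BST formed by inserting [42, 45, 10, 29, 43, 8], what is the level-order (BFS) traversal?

Tree insertion order: [42, 45, 10, 29, 43, 8]
Tree (level-order array): [42, 10, 45, 8, 29, 43]
BFS from the root, enqueuing left then right child of each popped node:
  queue [42] -> pop 42, enqueue [10, 45], visited so far: [42]
  queue [10, 45] -> pop 10, enqueue [8, 29], visited so far: [42, 10]
  queue [45, 8, 29] -> pop 45, enqueue [43], visited so far: [42, 10, 45]
  queue [8, 29, 43] -> pop 8, enqueue [none], visited so far: [42, 10, 45, 8]
  queue [29, 43] -> pop 29, enqueue [none], visited so far: [42, 10, 45, 8, 29]
  queue [43] -> pop 43, enqueue [none], visited so far: [42, 10, 45, 8, 29, 43]
Result: [42, 10, 45, 8, 29, 43]


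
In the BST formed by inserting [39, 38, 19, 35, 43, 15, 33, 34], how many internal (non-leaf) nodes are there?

Tree built from: [39, 38, 19, 35, 43, 15, 33, 34]
Tree (level-order array): [39, 38, 43, 19, None, None, None, 15, 35, None, None, 33, None, None, 34]
Rule: An internal node has at least one child.
Per-node child counts:
  node 39: 2 child(ren)
  node 38: 1 child(ren)
  node 19: 2 child(ren)
  node 15: 0 child(ren)
  node 35: 1 child(ren)
  node 33: 1 child(ren)
  node 34: 0 child(ren)
  node 43: 0 child(ren)
Matching nodes: [39, 38, 19, 35, 33]
Count of internal (non-leaf) nodes: 5


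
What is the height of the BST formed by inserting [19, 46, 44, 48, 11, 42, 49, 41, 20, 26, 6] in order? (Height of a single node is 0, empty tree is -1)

Insertion order: [19, 46, 44, 48, 11, 42, 49, 41, 20, 26, 6]
Tree (level-order array): [19, 11, 46, 6, None, 44, 48, None, None, 42, None, None, 49, 41, None, None, None, 20, None, None, 26]
Compute height bottom-up (empty subtree = -1):
  height(6) = 1 + max(-1, -1) = 0
  height(11) = 1 + max(0, -1) = 1
  height(26) = 1 + max(-1, -1) = 0
  height(20) = 1 + max(-1, 0) = 1
  height(41) = 1 + max(1, -1) = 2
  height(42) = 1 + max(2, -1) = 3
  height(44) = 1 + max(3, -1) = 4
  height(49) = 1 + max(-1, -1) = 0
  height(48) = 1 + max(-1, 0) = 1
  height(46) = 1 + max(4, 1) = 5
  height(19) = 1 + max(1, 5) = 6
Height = 6
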